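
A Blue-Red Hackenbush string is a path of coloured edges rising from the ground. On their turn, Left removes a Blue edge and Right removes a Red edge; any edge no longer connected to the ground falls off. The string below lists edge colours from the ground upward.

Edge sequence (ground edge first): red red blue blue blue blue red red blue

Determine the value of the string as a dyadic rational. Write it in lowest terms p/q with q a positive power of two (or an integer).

Build val(s[:k]) for k = 1..9, string s = red red blue blue blue blue red red blue.
r: Left { · }, Right { 0 } so simplest -1
rr: Left { · }, Right { -1,0 } so simplest -2
rrb: Left { -2 }, Right { -1,0 } so simplest -3/2
rrbb: Left { -2,-3/2 }, Right { -1,0 } so simplest -5/4
rrbbb: Left { -2,-3/2,-5/4 }, Right { -1,0 } so simplest -9/8
rrbbbb: Left { -2,-3/2,-5/4,-9/8 }, Right { -1,0 } so simplest -17/16
rrbbbbr: Left { -2,-3/2,-5/4,-9/8 }, Right { -17/16,-1,0 } so simplest -35/32
rrbbbbrr: Left { -2,-3/2,-5/4,-9/8 }, Right { -35/32,-17/16,-1,0 } so simplest -71/64
rrbbbbrrb: Left { -2,-3/2,-5/4,-9/8,-71/64 }, Right { -35/32,-17/16,-1,0 } so simplest -141/128

-141/128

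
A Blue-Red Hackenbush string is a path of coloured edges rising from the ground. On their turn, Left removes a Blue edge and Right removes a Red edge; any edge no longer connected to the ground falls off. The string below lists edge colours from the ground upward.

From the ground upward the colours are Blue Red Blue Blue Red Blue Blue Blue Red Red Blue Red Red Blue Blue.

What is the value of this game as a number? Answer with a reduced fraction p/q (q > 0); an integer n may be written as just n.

Recurse on prefixes of the 15-edge string Blue Red Blue Blue Red Blue Blue Blue Red Red Blue Red Red Blue Blue:
B: Left { 0 }, Right { · } = simplest 1
BR: Left { 0 }, Right { 1 } = simplest 1/2
BRB: Left { 0,1/2 }, Right { 1 } = simplest 3/4
BRBB: Left { 0,1/2,3/4 }, Right { 1 } = simplest 7/8
BRBBR: Left { 0,1/2,3/4 }, Right { 7/8,1 } = simplest 13/16
BRBBRB: Left { 0,1/2,3/4,13/16 }, Right { 7/8,1 } = simplest 27/32
BRBBRBB: Left { 0,1/2,3/4,13/16,27/32 }, Right { 7/8,1 } = simplest 55/64
BRBBRBBB: Left { 0,1/2,3/4,13/16,27/32,55/64 }, Right { 7/8,1 } = simplest 111/128
BRBBRBBBR: Left { 0,1/2,3/4,13/16,27/32,55/64 }, Right { 111/128,7/8,1 } = simplest 221/256
BRBBRBBBRR: Left { 0,1/2,3/4,13/16,27/32,55/64 }, Right { 221/256,111/128,7/8,1 } = simplest 441/512
BRBBRBBBRRB: Left { 0,1/2,3/4,13/16,27/32,55/64,441/512 }, Right { 221/256,111/128,7/8,1 } = simplest 883/1024
BRBBRBBBRRBR: Left { 0,1/2,3/4,13/16,27/32,55/64,441/512 }, Right { 883/1024,221/256,111/128,7/8,1 } = simplest 1765/2048
BRBBRBBBRRBRR: Left { 0,1/2,3/4,13/16,27/32,55/64,441/512 }, Right { 1765/2048,883/1024,221/256,111/128,7/8,1 } = simplest 3529/4096
BRBBRBBBRRBRRB: Left { 0,1/2,3/4,13/16,27/32,55/64,441/512,3529/4096 }, Right { 1765/2048,883/1024,221/256,111/128,7/8,1 } = simplest 7059/8192
BRBBRBBBRRBRRBB: Left { 0,1/2,3/4,13/16,27/32,55/64,441/512,3529/4096,7059/8192 }, Right { 1765/2048,883/1024,221/256,111/128,7/8,1 } = simplest 14119/16384

14119/16384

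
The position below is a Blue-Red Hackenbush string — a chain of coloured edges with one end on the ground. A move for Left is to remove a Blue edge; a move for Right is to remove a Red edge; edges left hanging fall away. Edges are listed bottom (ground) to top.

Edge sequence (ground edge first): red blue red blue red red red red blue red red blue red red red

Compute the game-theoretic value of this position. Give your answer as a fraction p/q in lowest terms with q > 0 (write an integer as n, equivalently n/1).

-12143/16384

Prefix values for red blue red blue red red red red blue red red blue red red red via {L|R} + simplicity:
r: Left {  }, Right { 0 } = simplest -1
rb: Left { -1 }, Right { 0 } = simplest -1/2
rbr: Left { -1 }, Right { -1/2, 0 } = simplest -3/4
rbrb: Left { -1, -3/4 }, Right { -1/2, 0 } = simplest -5/8
rbrbr: Left { -1, -3/4 }, Right { -5/8, -1/2, 0 } = simplest -11/16
rbrbrr: Left { -1, -3/4 }, Right { -11/16, -5/8, -1/2, 0 } = simplest -23/32
rbrbrrr: Left { -1, -3/4 }, Right { -23/32, -11/16, -5/8, -1/2, 0 } = simplest -47/64
rbrbrrrr: Left { -1, -3/4 }, Right { -47/64, -23/32, -11/16, -5/8, -1/2, 0 } = simplest -95/128
rbrbrrrrb: Left { -1, -3/4, -95/128 }, Right { -47/64, -23/32, -11/16, -5/8, -1/2, 0 } = simplest -189/256
rbrbrrrrbr: Left { -1, -3/4, -95/128 }, Right { -189/256, -47/64, -23/32, -11/16, -5/8, -1/2, 0 } = simplest -379/512
rbrbrrrrbrr: Left { -1, -3/4, -95/128 }, Right { -379/512, -189/256, -47/64, -23/32, -11/16, -5/8, -1/2, 0 } = simplest -759/1024
rbrbrrrrbrrb: Left { -1, -3/4, -95/128, -759/1024 }, Right { -379/512, -189/256, -47/64, -23/32, -11/16, -5/8, -1/2, 0 } = simplest -1517/2048
rbrbrrrrbrrbr: Left { -1, -3/4, -95/128, -759/1024 }, Right { -1517/2048, -379/512, -189/256, -47/64, -23/32, -11/16, -5/8, -1/2, 0 } = simplest -3035/4096
rbrbrrrrbrrbrr: Left { -1, -3/4, -95/128, -759/1024 }, Right { -3035/4096, -1517/2048, -379/512, -189/256, -47/64, -23/32, -11/16, -5/8, -1/2, 0 } = simplest -6071/8192
rbrbrrrrbrrbrrr: Left { -1, -3/4, -95/128, -759/1024 }, Right { -6071/8192, -3035/4096, -1517/2048, -379/512, -189/256, -47/64, -23/32, -11/16, -5/8, -1/2, 0 } = simplest -12143/16384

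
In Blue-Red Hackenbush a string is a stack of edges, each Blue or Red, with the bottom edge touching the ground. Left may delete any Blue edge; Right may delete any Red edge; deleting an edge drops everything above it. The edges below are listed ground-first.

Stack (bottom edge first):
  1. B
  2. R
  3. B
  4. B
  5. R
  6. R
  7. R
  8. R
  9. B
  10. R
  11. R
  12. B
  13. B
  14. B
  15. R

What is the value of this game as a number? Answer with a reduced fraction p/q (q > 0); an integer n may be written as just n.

Prefix values for B R B B R R R R B R R B B B R via {L|R} + simplicity:
val_1 [B]  L=[0]  R=[(no moves)]  — 1
val_2 [BR]  L=[0]  R=[1]  — 1/2
val_3 [BRB]  L=[0,1/2]  R=[1]  — 3/4
val_4 [BRBB]  L=[0,1/2,3/4]  R=[1]  — 7/8
val_5 [BRBBR]  L=[0,1/2,3/4]  R=[7/8,1]  — 13/16
val_6 [BRBBRR]  L=[0,1/2,3/4]  R=[13/16,7/8,1]  — 25/32
val_7 [BRBBRRR]  L=[0,1/2,3/4]  R=[25/32,13/16,7/8,1]  — 49/64
val_8 [BRBBRRRR]  L=[0,1/2,3/4]  R=[49/64,25/32,13/16,7/8,1]  — 97/128
val_9 [BRBBRRRRB]  L=[0,1/2,3/4,97/128]  R=[49/64,25/32,13/16,7/8,1]  — 195/256
val_10 [BRBBRRRRBR]  L=[0,1/2,3/4,97/128]  R=[195/256,49/64,25/32,13/16,7/8,1]  — 389/512
val_11 [BRBBRRRRBRR]  L=[0,1/2,3/4,97/128]  R=[389/512,195/256,49/64,25/32,13/16,7/8,1]  — 777/1024
val_12 [BRBBRRRRBRRB]  L=[0,1/2,3/4,97/128,777/1024]  R=[389/512,195/256,49/64,25/32,13/16,7/8,1]  — 1555/2048
val_13 [BRBBRRRRBRRBB]  L=[0,1/2,3/4,97/128,777/1024,1555/2048]  R=[389/512,195/256,49/64,25/32,13/16,7/8,1]  — 3111/4096
val_14 [BRBBRRRRBRRBBB]  L=[0,1/2,3/4,97/128,777/1024,1555/2048,3111/4096]  R=[389/512,195/256,49/64,25/32,13/16,7/8,1]  — 6223/8192
val_15 [BRBBRRRRBRRBBBR]  L=[0,1/2,3/4,97/128,777/1024,1555/2048,3111/4096]  R=[6223/8192,389/512,195/256,49/64,25/32,13/16,7/8,1]  — 12445/16384

12445/16384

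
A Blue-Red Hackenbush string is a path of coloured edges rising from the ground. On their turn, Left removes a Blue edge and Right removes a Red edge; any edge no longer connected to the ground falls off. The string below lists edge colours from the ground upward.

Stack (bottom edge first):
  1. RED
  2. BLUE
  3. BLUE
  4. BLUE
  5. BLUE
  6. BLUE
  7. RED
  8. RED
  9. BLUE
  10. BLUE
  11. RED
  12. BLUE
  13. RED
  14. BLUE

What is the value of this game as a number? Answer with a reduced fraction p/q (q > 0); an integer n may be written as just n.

1 of 14 · R · max L −∞ · min R 0 -> -1
2 of 14 · RB · max L -1 · min R 0 -> -1/2
3 of 14 · RBB · max L -1/2 · min R 0 -> -1/4
4 of 14 · RBBB · max L -1/4 · min R 0 -> -1/8
5 of 14 · RBBBB · max L -1/8 · min R 0 -> -1/16
6 of 14 · RBBBBB · max L -1/16 · min R 0 -> -1/32
7 of 14 · RBBBBBR · max L -1/16 · min R -1/32 -> -3/64
8 of 14 · RBBBBBRR · max L -1/16 · min R -3/64 -> -7/128
9 of 14 · RBBBBBRRB · max L -7/128 · min R -3/64 -> -13/256
10 of 14 · RBBBBBRRBB · max L -13/256 · min R -3/64 -> -25/512
11 of 14 · RBBBBBRRBBR · max L -13/256 · min R -25/512 -> -51/1024
12 of 14 · RBBBBBRRBBRB · max L -51/1024 · min R -25/512 -> -101/2048
13 of 14 · RBBBBBRRBBRBR · max L -51/1024 · min R -101/2048 -> -203/4096
14 of 14 · RBBBBBRRBBRBRB · max L -203/4096 · min R -101/2048 -> -405/8192

-405/8192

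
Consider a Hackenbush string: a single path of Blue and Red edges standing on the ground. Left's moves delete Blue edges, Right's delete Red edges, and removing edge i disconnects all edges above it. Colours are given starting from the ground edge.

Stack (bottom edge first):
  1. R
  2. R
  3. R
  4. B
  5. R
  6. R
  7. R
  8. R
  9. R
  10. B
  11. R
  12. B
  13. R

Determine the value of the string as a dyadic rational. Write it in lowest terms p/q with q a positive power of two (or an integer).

-3051/1024

Prefix values for R R R B R R R R R B R B R via {L|R} + simplicity:
value_1 [R]  L=[·]  R=[0]  = -1
value_2 [RR]  L=[·]  R=[-1; 0]  = -2
value_3 [RRR]  L=[·]  R=[-2; -1; 0]  = -3
value_4 [RRRB]  L=[-3]  R=[-2; -1; 0]  = -5/2
value_5 [RRRBR]  L=[-3]  R=[-5/2; -2; -1; 0]  = -11/4
value_6 [RRRBRR]  L=[-3]  R=[-11/4; -5/2; -2; -1; 0]  = -23/8
value_7 [RRRBRRR]  L=[-3]  R=[-23/8; -11/4; -5/2; -2; -1; 0]  = -47/16
value_8 [RRRBRRRR]  L=[-3]  R=[-47/16; -23/8; -11/4; -5/2; -2; -1; 0]  = -95/32
value_9 [RRRBRRRRR]  L=[-3]  R=[-95/32; -47/16; -23/8; -11/4; -5/2; -2; -1; 0]  = -191/64
value_10 [RRRBRRRRRB]  L=[-3; -191/64]  R=[-95/32; -47/16; -23/8; -11/4; -5/2; -2; -1; 0]  = -381/128
value_11 [RRRBRRRRRBR]  L=[-3; -191/64]  R=[-381/128; -95/32; -47/16; -23/8; -11/4; -5/2; -2; -1; 0]  = -763/256
value_12 [RRRBRRRRRBRB]  L=[-3; -191/64; -763/256]  R=[-381/128; -95/32; -47/16; -23/8; -11/4; -5/2; -2; -1; 0]  = -1525/512
value_13 [RRRBRRRRRBRBR]  L=[-3; -191/64; -763/256]  R=[-1525/512; -381/128; -95/32; -47/16; -23/8; -11/4; -5/2; -2; -1; 0]  = -3051/1024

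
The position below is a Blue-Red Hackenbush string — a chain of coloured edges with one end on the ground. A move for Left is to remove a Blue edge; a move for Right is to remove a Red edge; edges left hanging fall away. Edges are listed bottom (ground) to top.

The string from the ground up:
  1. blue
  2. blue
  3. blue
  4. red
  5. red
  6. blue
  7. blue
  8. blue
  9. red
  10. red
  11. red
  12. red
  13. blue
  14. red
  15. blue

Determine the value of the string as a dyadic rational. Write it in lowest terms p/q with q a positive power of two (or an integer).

b: Left { 0 }, Right { none } => simplest 1
bb: Left { 0 1 }, Right { none } => simplest 2
bbb: Left { 0 1 2 }, Right { none } => simplest 3
bbbr: Left { 0 1 2 }, Right { 3 } => simplest 5/2
bbbrr: Left { 0 1 2 }, Right { 5/2 3 } => simplest 9/4
bbbrrb: Left { 0 1 2 9/4 }, Right { 5/2 3 } => simplest 19/8
bbbrrbb: Left { 0 1 2 9/4 19/8 }, Right { 5/2 3 } => simplest 39/16
bbbrrbbb: Left { 0 1 2 9/4 19/8 39/16 }, Right { 5/2 3 } => simplest 79/32
bbbrrbbbr: Left { 0 1 2 9/4 19/8 39/16 }, Right { 79/32 5/2 3 } => simplest 157/64
bbbrrbbbrr: Left { 0 1 2 9/4 19/8 39/16 }, Right { 157/64 79/32 5/2 3 } => simplest 313/128
bbbrrbbbrrr: Left { 0 1 2 9/4 19/8 39/16 }, Right { 313/128 157/64 79/32 5/2 3 } => simplest 625/256
bbbrrbbbrrrr: Left { 0 1 2 9/4 19/8 39/16 }, Right { 625/256 313/128 157/64 79/32 5/2 3 } => simplest 1249/512
bbbrrbbbrrrrb: Left { 0 1 2 9/4 19/8 39/16 1249/512 }, Right { 625/256 313/128 157/64 79/32 5/2 3 } => simplest 2499/1024
bbbrrbbbrrrrbr: Left { 0 1 2 9/4 19/8 39/16 1249/512 }, Right { 2499/1024 625/256 313/128 157/64 79/32 5/2 3 } => simplest 4997/2048
bbbrrbbbrrrrbrb: Left { 0 1 2 9/4 19/8 39/16 1249/512 4997/2048 }, Right { 2499/1024 625/256 313/128 157/64 79/32 5/2 3 } => simplest 9995/4096

9995/4096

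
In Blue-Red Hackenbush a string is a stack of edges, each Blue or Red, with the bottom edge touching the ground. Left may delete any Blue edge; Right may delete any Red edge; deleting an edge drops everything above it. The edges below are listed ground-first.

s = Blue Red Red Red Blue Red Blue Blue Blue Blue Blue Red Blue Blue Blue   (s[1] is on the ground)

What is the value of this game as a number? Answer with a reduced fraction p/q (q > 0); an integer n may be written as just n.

Prefix values for Blue Red Red Red Blue Red Blue Blue Blue Blue Blue Red Blue Blue Blue via {L|R} + simplicity:
1 of 15 · B · max L 0 · min R +∞ → 1
2 of 15 · BR · max L 0 · min R 1 → 1/2
3 of 15 · BRR · max L 0 · min R 1/2 → 1/4
4 of 15 · BRRR · max L 0 · min R 1/4 → 1/8
5 of 15 · BRRRB · max L 1/8 · min R 1/4 → 3/16
6 of 15 · BRRRBR · max L 1/8 · min R 3/16 → 5/32
7 of 15 · BRRRBRB · max L 5/32 · min R 3/16 → 11/64
8 of 15 · BRRRBRBB · max L 11/64 · min R 3/16 → 23/128
9 of 15 · BRRRBRBBB · max L 23/128 · min R 3/16 → 47/256
10 of 15 · BRRRBRBBBB · max L 47/256 · min R 3/16 → 95/512
11 of 15 · BRRRBRBBBBB · max L 95/512 · min R 3/16 → 191/1024
12 of 15 · BRRRBRBBBBBR · max L 95/512 · min R 191/1024 → 381/2048
13 of 15 · BRRRBRBBBBBRB · max L 381/2048 · min R 191/1024 → 763/4096
14 of 15 · BRRRBRBBBBBRBB · max L 763/4096 · min R 191/1024 → 1527/8192
15 of 15 · BRRRBRBBBBBRBBB · max L 1527/8192 · min R 191/1024 → 3055/16384

3055/16384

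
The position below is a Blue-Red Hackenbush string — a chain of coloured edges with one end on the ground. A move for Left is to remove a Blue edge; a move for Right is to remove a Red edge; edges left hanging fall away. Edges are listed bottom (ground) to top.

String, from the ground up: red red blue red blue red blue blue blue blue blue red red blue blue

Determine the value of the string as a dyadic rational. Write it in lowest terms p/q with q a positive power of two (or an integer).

-13337/8192

Build value(s[:k]) for k = 1..15, string s = red red blue red blue red blue blue blue blue blue red red blue blue.
edge 1 of 15 (red): {  | 0 } — -1
edge 2 of 15 (red): {  | -1 0 } — -2
edge 3 of 15 (blue): { -2 | -1 0 } — -3/2
edge 4 of 15 (red): { -2 | -3/2 -1 0 } — -7/4
edge 5 of 15 (blue): { -2 -7/4 | -3/2 -1 0 } — -13/8
edge 6 of 15 (red): { -2 -7/4 | -13/8 -3/2 -1 0 } — -27/16
edge 7 of 15 (blue): { -2 -7/4 -27/16 | -13/8 -3/2 -1 0 } — -53/32
edge 8 of 15 (blue): { -2 -7/4 -27/16 -53/32 | -13/8 -3/2 -1 0 } — -105/64
edge 9 of 15 (blue): { -2 -7/4 -27/16 -53/32 -105/64 | -13/8 -3/2 -1 0 } — -209/128
edge 10 of 15 (blue): { -2 -7/4 -27/16 -53/32 -105/64 -209/128 | -13/8 -3/2 -1 0 } — -417/256
edge 11 of 15 (blue): { -2 -7/4 -27/16 -53/32 -105/64 -209/128 -417/256 | -13/8 -3/2 -1 0 } — -833/512
edge 12 of 15 (red): { -2 -7/4 -27/16 -53/32 -105/64 -209/128 -417/256 | -833/512 -13/8 -3/2 -1 0 } — -1667/1024
edge 13 of 15 (red): { -2 -7/4 -27/16 -53/32 -105/64 -209/128 -417/256 | -1667/1024 -833/512 -13/8 -3/2 -1 0 } — -3335/2048
edge 14 of 15 (blue): { -2 -7/4 -27/16 -53/32 -105/64 -209/128 -417/256 -3335/2048 | -1667/1024 -833/512 -13/8 -3/2 -1 0 } — -6669/4096
edge 15 of 15 (blue): { -2 -7/4 -27/16 -53/32 -105/64 -209/128 -417/256 -3335/2048 -6669/4096 | -1667/1024 -833/512 -13/8 -3/2 -1 0 } — -13337/8192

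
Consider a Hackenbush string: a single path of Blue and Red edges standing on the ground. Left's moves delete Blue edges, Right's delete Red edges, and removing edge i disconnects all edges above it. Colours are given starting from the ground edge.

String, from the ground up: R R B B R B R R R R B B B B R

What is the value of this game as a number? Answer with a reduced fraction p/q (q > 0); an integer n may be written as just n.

step 1: add R to get R; options L={ ∅ } R={ 0 } so -1
step 2: add R to get RR; options L={ ∅ } R={ -1 0 } so -2
step 3: add B to get RRB; options L={ -2 } R={ -1 0 } so -3/2
step 4: add B to get RRBB; options L={ -2 -3/2 } R={ -1 0 } so -5/4
step 5: add R to get RRBBR; options L={ -2 -3/2 } R={ -5/4 -1 0 } so -11/8
step 6: add B to get RRBBRB; options L={ -2 -3/2 -11/8 } R={ -5/4 -1 0 } so -21/16
step 7: add R to get RRBBRBR; options L={ -2 -3/2 -11/8 } R={ -21/16 -5/4 -1 0 } so -43/32
step 8: add R to get RRBBRBRR; options L={ -2 -3/2 -11/8 } R={ -43/32 -21/16 -5/4 -1 0 } so -87/64
step 9: add R to get RRBBRBRRR; options L={ -2 -3/2 -11/8 } R={ -87/64 -43/32 -21/16 -5/4 -1 0 } so -175/128
step 10: add R to get RRBBRBRRRR; options L={ -2 -3/2 -11/8 } R={ -175/128 -87/64 -43/32 -21/16 -5/4 -1 0 } so -351/256
step 11: add B to get RRBBRBRRRRB; options L={ -2 -3/2 -11/8 -351/256 } R={ -175/128 -87/64 -43/32 -21/16 -5/4 -1 0 } so -701/512
step 12: add B to get RRBBRBRRRRBB; options L={ -2 -3/2 -11/8 -351/256 -701/512 } R={ -175/128 -87/64 -43/32 -21/16 -5/4 -1 0 } so -1401/1024
step 13: add B to get RRBBRBRRRRBBB; options L={ -2 -3/2 -11/8 -351/256 -701/512 -1401/1024 } R={ -175/128 -87/64 -43/32 -21/16 -5/4 -1 0 } so -2801/2048
step 14: add B to get RRBBRBRRRRBBBB; options L={ -2 -3/2 -11/8 -351/256 -701/512 -1401/1024 -2801/2048 } R={ -175/128 -87/64 -43/32 -21/16 -5/4 -1 0 } so -5601/4096
step 15: add R to get RRBBRBRRRRBBBBR; options L={ -2 -3/2 -11/8 -351/256 -701/512 -1401/1024 -2801/2048 } R={ -5601/4096 -175/128 -87/64 -43/32 -21/16 -5/4 -1 0 } so -11203/8192

-11203/8192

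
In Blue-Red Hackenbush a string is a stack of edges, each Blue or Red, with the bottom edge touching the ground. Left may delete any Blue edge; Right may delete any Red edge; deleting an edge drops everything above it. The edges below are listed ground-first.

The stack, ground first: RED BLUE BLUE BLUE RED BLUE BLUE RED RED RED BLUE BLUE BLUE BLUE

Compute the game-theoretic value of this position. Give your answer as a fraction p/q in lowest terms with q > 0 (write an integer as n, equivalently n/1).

Prefix values for RED BLUE BLUE BLUE RED BLUE BLUE RED RED RED BLUE BLUE BLUE BLUE via {L|R} + simplicity:
g(R) = { ∅ | 0 } → -1
g(RB) = { -1 | 0 } → -1/2
g(RBB) = { -1, -1/2 | 0 } → -1/4
g(RBBB) = { -1, -1/2, -1/4 | 0 } → -1/8
g(RBBBR) = { -1, -1/2, -1/4 | -1/8, 0 } → -3/16
g(RBBBRB) = { -1, -1/2, -1/4, -3/16 | -1/8, 0 } → -5/32
g(RBBBRBB) = { -1, -1/2, -1/4, -3/16, -5/32 | -1/8, 0 } → -9/64
g(RBBBRBBR) = { -1, -1/2, -1/4, -3/16, -5/32 | -9/64, -1/8, 0 } → -19/128
g(RBBBRBBRR) = { -1, -1/2, -1/4, -3/16, -5/32 | -19/128, -9/64, -1/8, 0 } → -39/256
g(RBBBRBBRRR) = { -1, -1/2, -1/4, -3/16, -5/32 | -39/256, -19/128, -9/64, -1/8, 0 } → -79/512
g(RBBBRBBRRRB) = { -1, -1/2, -1/4, -3/16, -5/32, -79/512 | -39/256, -19/128, -9/64, -1/8, 0 } → -157/1024
g(RBBBRBBRRRBB) = { -1, -1/2, -1/4, -3/16, -5/32, -79/512, -157/1024 | -39/256, -19/128, -9/64, -1/8, 0 } → -313/2048
g(RBBBRBBRRRBBB) = { -1, -1/2, -1/4, -3/16, -5/32, -79/512, -157/1024, -313/2048 | -39/256, -19/128, -9/64, -1/8, 0 } → -625/4096
g(RBBBRBBRRRBBBB) = { -1, -1/2, -1/4, -3/16, -5/32, -79/512, -157/1024, -313/2048, -625/4096 | -39/256, -19/128, -9/64, -1/8, 0 } → -1249/8192

-1249/8192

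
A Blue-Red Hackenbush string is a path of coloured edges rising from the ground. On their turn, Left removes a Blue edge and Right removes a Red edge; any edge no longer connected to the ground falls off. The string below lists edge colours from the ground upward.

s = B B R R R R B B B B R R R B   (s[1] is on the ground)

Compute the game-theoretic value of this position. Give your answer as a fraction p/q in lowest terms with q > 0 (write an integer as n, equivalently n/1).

4579/4096

B: Left { 0 }, Right { none } -> simplest 1
BB: Left { 0,1 }, Right { none } -> simplest 2
BBR: Left { 0,1 }, Right { 2 } -> simplest 3/2
BBRR: Left { 0,1 }, Right { 3/2,2 } -> simplest 5/4
BBRRR: Left { 0,1 }, Right { 5/4,3/2,2 } -> simplest 9/8
BBRRRR: Left { 0,1 }, Right { 9/8,5/4,3/2,2 } -> simplest 17/16
BBRRRRB: Left { 0,1,17/16 }, Right { 9/8,5/4,3/2,2 } -> simplest 35/32
BBRRRRBB: Left { 0,1,17/16,35/32 }, Right { 9/8,5/4,3/2,2 } -> simplest 71/64
BBRRRRBBB: Left { 0,1,17/16,35/32,71/64 }, Right { 9/8,5/4,3/2,2 } -> simplest 143/128
BBRRRRBBBB: Left { 0,1,17/16,35/32,71/64,143/128 }, Right { 9/8,5/4,3/2,2 } -> simplest 287/256
BBRRRRBBBBR: Left { 0,1,17/16,35/32,71/64,143/128 }, Right { 287/256,9/8,5/4,3/2,2 } -> simplest 573/512
BBRRRRBBBBRR: Left { 0,1,17/16,35/32,71/64,143/128 }, Right { 573/512,287/256,9/8,5/4,3/2,2 } -> simplest 1145/1024
BBRRRRBBBBRRR: Left { 0,1,17/16,35/32,71/64,143/128 }, Right { 1145/1024,573/512,287/256,9/8,5/4,3/2,2 } -> simplest 2289/2048
BBRRRRBBBBRRRB: Left { 0,1,17/16,35/32,71/64,143/128,2289/2048 }, Right { 1145/1024,573/512,287/256,9/8,5/4,3/2,2 } -> simplest 4579/4096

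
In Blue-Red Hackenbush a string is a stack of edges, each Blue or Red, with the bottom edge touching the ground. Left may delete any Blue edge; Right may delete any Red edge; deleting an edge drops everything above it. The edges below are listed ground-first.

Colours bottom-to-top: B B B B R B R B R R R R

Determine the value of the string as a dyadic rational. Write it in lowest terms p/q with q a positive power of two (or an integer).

929/256

Prefix values for B B B B R B R B R R R R via {L|R} + simplicity:
step 1: add B to get B; options L={ 0 } R={ (no moves) } ⇒ 1
step 2: add B to get BB; options L={ 0,1 } R={ (no moves) } ⇒ 2
step 3: add B to get BBB; options L={ 0,1,2 } R={ (no moves) } ⇒ 3
step 4: add B to get BBBB; options L={ 0,1,2,3 } R={ (no moves) } ⇒ 4
step 5: add R to get BBBBR; options L={ 0,1,2,3 } R={ 4 } ⇒ 7/2
step 6: add B to get BBBBRB; options L={ 0,1,2,3,7/2 } R={ 4 } ⇒ 15/4
step 7: add R to get BBBBRBR; options L={ 0,1,2,3,7/2 } R={ 15/4,4 } ⇒ 29/8
step 8: add B to get BBBBRBRB; options L={ 0,1,2,3,7/2,29/8 } R={ 15/4,4 } ⇒ 59/16
step 9: add R to get BBBBRBRBR; options L={ 0,1,2,3,7/2,29/8 } R={ 59/16,15/4,4 } ⇒ 117/32
step 10: add R to get BBBBRBRBRR; options L={ 0,1,2,3,7/2,29/8 } R={ 117/32,59/16,15/4,4 } ⇒ 233/64
step 11: add R to get BBBBRBRBRRR; options L={ 0,1,2,3,7/2,29/8 } R={ 233/64,117/32,59/16,15/4,4 } ⇒ 465/128
step 12: add R to get BBBBRBRBRRRR; options L={ 0,1,2,3,7/2,29/8 } R={ 465/128,233/64,117/32,59/16,15/4,4 } ⇒ 929/256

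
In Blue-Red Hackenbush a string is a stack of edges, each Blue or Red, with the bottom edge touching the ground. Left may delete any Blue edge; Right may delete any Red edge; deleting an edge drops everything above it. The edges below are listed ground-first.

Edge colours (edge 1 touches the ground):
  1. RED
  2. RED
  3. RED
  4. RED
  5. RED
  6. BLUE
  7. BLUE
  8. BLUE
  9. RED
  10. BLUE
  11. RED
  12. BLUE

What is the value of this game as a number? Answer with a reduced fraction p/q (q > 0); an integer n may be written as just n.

v_1 [R]  L=[·]  R=[0]  ⇒ -1
v_2 [RR]  L=[·]  R=[-1, 0]  ⇒ -2
v_3 [RRR]  L=[·]  R=[-2, -1, 0]  ⇒ -3
v_4 [RRRR]  L=[·]  R=[-3, -2, -1, 0]  ⇒ -4
v_5 [RRRRR]  L=[·]  R=[-4, -3, -2, -1, 0]  ⇒ -5
v_6 [RRRRRB]  L=[-5]  R=[-4, -3, -2, -1, 0]  ⇒ -9/2
v_7 [RRRRRBB]  L=[-5, -9/2]  R=[-4, -3, -2, -1, 0]  ⇒ -17/4
v_8 [RRRRRBBB]  L=[-5, -9/2, -17/4]  R=[-4, -3, -2, -1, 0]  ⇒ -33/8
v_9 [RRRRRBBBR]  L=[-5, -9/2, -17/4]  R=[-33/8, -4, -3, -2, -1, 0]  ⇒ -67/16
v_10 [RRRRRBBBRB]  L=[-5, -9/2, -17/4, -67/16]  R=[-33/8, -4, -3, -2, -1, 0]  ⇒ -133/32
v_11 [RRRRRBBBRBR]  L=[-5, -9/2, -17/4, -67/16]  R=[-133/32, -33/8, -4, -3, -2, -1, 0]  ⇒ -267/64
v_12 [RRRRRBBBRBRB]  L=[-5, -9/2, -17/4, -67/16, -267/64]  R=[-133/32, -33/8, -4, -3, -2, -1, 0]  ⇒ -533/128

-533/128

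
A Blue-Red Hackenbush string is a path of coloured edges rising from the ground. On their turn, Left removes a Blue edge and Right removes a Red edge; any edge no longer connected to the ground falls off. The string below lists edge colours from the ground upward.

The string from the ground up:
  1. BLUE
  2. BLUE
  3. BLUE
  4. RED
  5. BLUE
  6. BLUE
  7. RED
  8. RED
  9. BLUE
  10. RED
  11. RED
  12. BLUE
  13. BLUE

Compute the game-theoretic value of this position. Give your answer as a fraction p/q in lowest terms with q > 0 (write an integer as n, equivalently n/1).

2855/1024

value_1 [B]  L=[0]  R=[none]  — 1
value_2 [BB]  L=[0,1]  R=[none]  — 2
value_3 [BBB]  L=[0,1,2]  R=[none]  — 3
value_4 [BBBR]  L=[0,1,2]  R=[3]  — 5/2
value_5 [BBBRB]  L=[0,1,2,5/2]  R=[3]  — 11/4
value_6 [BBBRBB]  L=[0,1,2,5/2,11/4]  R=[3]  — 23/8
value_7 [BBBRBBR]  L=[0,1,2,5/2,11/4]  R=[23/8,3]  — 45/16
value_8 [BBBRBBRR]  L=[0,1,2,5/2,11/4]  R=[45/16,23/8,3]  — 89/32
value_9 [BBBRBBRRB]  L=[0,1,2,5/2,11/4,89/32]  R=[45/16,23/8,3]  — 179/64
value_10 [BBBRBBRRBR]  L=[0,1,2,5/2,11/4,89/32]  R=[179/64,45/16,23/8,3]  — 357/128
value_11 [BBBRBBRRBRR]  L=[0,1,2,5/2,11/4,89/32]  R=[357/128,179/64,45/16,23/8,3]  — 713/256
value_12 [BBBRBBRRBRRB]  L=[0,1,2,5/2,11/4,89/32,713/256]  R=[357/128,179/64,45/16,23/8,3]  — 1427/512
value_13 [BBBRBBRRBRRBB]  L=[0,1,2,5/2,11/4,89/32,713/256,1427/512]  R=[357/128,179/64,45/16,23/8,3]  — 2855/1024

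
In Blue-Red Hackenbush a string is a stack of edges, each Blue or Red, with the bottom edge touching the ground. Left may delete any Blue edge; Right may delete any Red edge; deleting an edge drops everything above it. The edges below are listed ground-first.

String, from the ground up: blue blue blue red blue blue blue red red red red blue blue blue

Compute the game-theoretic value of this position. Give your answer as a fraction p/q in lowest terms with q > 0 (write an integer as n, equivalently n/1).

5903/2048

Recurse on prefixes of the 14-edge string blue blue blue red blue blue blue red red red red blue blue blue:
1 of 14 · b · max L 0 · min R +∞ => 1
2 of 14 · bb · max L 1 · min R +∞ => 2
3 of 14 · bbb · max L 2 · min R +∞ => 3
4 of 14 · bbbr · max L 2 · min R 3 => 5/2
5 of 14 · bbbrb · max L 5/2 · min R 3 => 11/4
6 of 14 · bbbrbb · max L 11/4 · min R 3 => 23/8
7 of 14 · bbbrbbb · max L 23/8 · min R 3 => 47/16
8 of 14 · bbbrbbbr · max L 23/8 · min R 47/16 => 93/32
9 of 14 · bbbrbbbrr · max L 23/8 · min R 93/32 => 185/64
10 of 14 · bbbrbbbrrr · max L 23/8 · min R 185/64 => 369/128
11 of 14 · bbbrbbbrrrr · max L 23/8 · min R 369/128 => 737/256
12 of 14 · bbbrbbbrrrrb · max L 737/256 · min R 369/128 => 1475/512
13 of 14 · bbbrbbbrrrrbb · max L 1475/512 · min R 369/128 => 2951/1024
14 of 14 · bbbrbbbrrrrbbb · max L 2951/1024 · min R 369/128 => 5903/2048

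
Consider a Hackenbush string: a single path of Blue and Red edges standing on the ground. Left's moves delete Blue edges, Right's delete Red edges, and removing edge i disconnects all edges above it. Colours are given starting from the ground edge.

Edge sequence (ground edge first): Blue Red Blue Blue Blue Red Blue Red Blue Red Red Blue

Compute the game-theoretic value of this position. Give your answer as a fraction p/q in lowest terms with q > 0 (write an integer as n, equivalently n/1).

Recurse on prefixes of the 12-edge string Blue Red Blue Blue Blue Red Blue Red Blue Red Red Blue:
step 1: add Blue to get B; options L={ 0 } R={  } -> 1
step 2: add Red to get BR; options L={ 0 } R={ 1 } -> 1/2
step 3: add Blue to get BRB; options L={ 0; 1/2 } R={ 1 } -> 3/4
step 4: add Blue to get BRBB; options L={ 0; 1/2; 3/4 } R={ 1 } -> 7/8
step 5: add Blue to get BRBBB; options L={ 0; 1/2; 3/4; 7/8 } R={ 1 } -> 15/16
step 6: add Red to get BRBBBR; options L={ 0; 1/2; 3/4; 7/8 } R={ 15/16; 1 } -> 29/32
step 7: add Blue to get BRBBBRB; options L={ 0; 1/2; 3/4; 7/8; 29/32 } R={ 15/16; 1 } -> 59/64
step 8: add Red to get BRBBBRBR; options L={ 0; 1/2; 3/4; 7/8; 29/32 } R={ 59/64; 15/16; 1 } -> 117/128
step 9: add Blue to get BRBBBRBRB; options L={ 0; 1/2; 3/4; 7/8; 29/32; 117/128 } R={ 59/64; 15/16; 1 } -> 235/256
step 10: add Red to get BRBBBRBRBR; options L={ 0; 1/2; 3/4; 7/8; 29/32; 117/128 } R={ 235/256; 59/64; 15/16; 1 } -> 469/512
step 11: add Red to get BRBBBRBRBRR; options L={ 0; 1/2; 3/4; 7/8; 29/32; 117/128 } R={ 469/512; 235/256; 59/64; 15/16; 1 } -> 937/1024
step 12: add Blue to get BRBBBRBRBRRB; options L={ 0; 1/2; 3/4; 7/8; 29/32; 117/128; 937/1024 } R={ 469/512; 235/256; 59/64; 15/16; 1 } -> 1875/2048

1875/2048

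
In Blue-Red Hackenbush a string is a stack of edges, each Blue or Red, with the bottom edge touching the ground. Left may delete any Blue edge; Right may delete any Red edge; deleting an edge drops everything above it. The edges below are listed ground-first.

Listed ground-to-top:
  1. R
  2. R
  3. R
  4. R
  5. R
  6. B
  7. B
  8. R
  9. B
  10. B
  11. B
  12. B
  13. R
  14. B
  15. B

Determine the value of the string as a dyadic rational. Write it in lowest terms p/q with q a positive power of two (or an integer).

value(R) = { ∅ | 0 } ⇒ -1
value(RR) = { ∅ | -1, 0 } ⇒ -2
value(RRR) = { ∅ | -2, -1, 0 } ⇒ -3
value(RRRR) = { ∅ | -3, -2, -1, 0 } ⇒ -4
value(RRRRR) = { ∅ | -4, -3, -2, -1, 0 } ⇒ -5
value(RRRRRB) = { -5 | -4, -3, -2, -1, 0 } ⇒ -9/2
value(RRRRRBB) = { -5, -9/2 | -4, -3, -2, -1, 0 } ⇒ -17/4
value(RRRRRBBR) = { -5, -9/2 | -17/4, -4, -3, -2, -1, 0 } ⇒ -35/8
value(RRRRRBBRB) = { -5, -9/2, -35/8 | -17/4, -4, -3, -2, -1, 0 } ⇒ -69/16
value(RRRRRBBRBB) = { -5, -9/2, -35/8, -69/16 | -17/4, -4, -3, -2, -1, 0 } ⇒ -137/32
value(RRRRRBBRBBB) = { -5, -9/2, -35/8, -69/16, -137/32 | -17/4, -4, -3, -2, -1, 0 } ⇒ -273/64
value(RRRRRBBRBBBB) = { -5, -9/2, -35/8, -69/16, -137/32, -273/64 | -17/4, -4, -3, -2, -1, 0 } ⇒ -545/128
value(RRRRRBBRBBBBR) = { -5, -9/2, -35/8, -69/16, -137/32, -273/64 | -545/128, -17/4, -4, -3, -2, -1, 0 } ⇒ -1091/256
value(RRRRRBBRBBBBRB) = { -5, -9/2, -35/8, -69/16, -137/32, -273/64, -1091/256 | -545/128, -17/4, -4, -3, -2, -1, 0 } ⇒ -2181/512
value(RRRRRBBRBBBBRBB) = { -5, -9/2, -35/8, -69/16, -137/32, -273/64, -1091/256, -2181/512 | -545/128, -17/4, -4, -3, -2, -1, 0 } ⇒ -4361/1024

-4361/1024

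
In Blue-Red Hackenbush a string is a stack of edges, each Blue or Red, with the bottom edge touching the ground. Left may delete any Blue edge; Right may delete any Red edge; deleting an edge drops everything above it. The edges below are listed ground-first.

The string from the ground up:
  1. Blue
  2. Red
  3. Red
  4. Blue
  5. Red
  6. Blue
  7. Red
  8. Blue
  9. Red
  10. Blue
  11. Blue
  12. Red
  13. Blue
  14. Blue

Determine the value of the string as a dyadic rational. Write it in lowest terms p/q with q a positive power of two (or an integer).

2743/8192

Prefix values for Blue Red Red Blue Red Blue Red Blue Red Blue Blue Red Blue Blue via {L|R} + simplicity:
val_1 [B]  L=[0]  R=[]  — 1
val_2 [BR]  L=[0]  R=[1]  — 1/2
val_3 [BRR]  L=[0]  R=[1/2; 1]  — 1/4
val_4 [BRRB]  L=[0; 1/4]  R=[1/2; 1]  — 3/8
val_5 [BRRBR]  L=[0; 1/4]  R=[3/8; 1/2; 1]  — 5/16
val_6 [BRRBRB]  L=[0; 1/4; 5/16]  R=[3/8; 1/2; 1]  — 11/32
val_7 [BRRBRBR]  L=[0; 1/4; 5/16]  R=[11/32; 3/8; 1/2; 1]  — 21/64
val_8 [BRRBRBRB]  L=[0; 1/4; 5/16; 21/64]  R=[11/32; 3/8; 1/2; 1]  — 43/128
val_9 [BRRBRBRBR]  L=[0; 1/4; 5/16; 21/64]  R=[43/128; 11/32; 3/8; 1/2; 1]  — 85/256
val_10 [BRRBRBRBRB]  L=[0; 1/4; 5/16; 21/64; 85/256]  R=[43/128; 11/32; 3/8; 1/2; 1]  — 171/512
val_11 [BRRBRBRBRBB]  L=[0; 1/4; 5/16; 21/64; 85/256; 171/512]  R=[43/128; 11/32; 3/8; 1/2; 1]  — 343/1024
val_12 [BRRBRBRBRBBR]  L=[0; 1/4; 5/16; 21/64; 85/256; 171/512]  R=[343/1024; 43/128; 11/32; 3/8; 1/2; 1]  — 685/2048
val_13 [BRRBRBRBRBBRB]  L=[0; 1/4; 5/16; 21/64; 85/256; 171/512; 685/2048]  R=[343/1024; 43/128; 11/32; 3/8; 1/2; 1]  — 1371/4096
val_14 [BRRBRBRBRBBRBB]  L=[0; 1/4; 5/16; 21/64; 85/256; 171/512; 685/2048; 1371/4096]  R=[343/1024; 43/128; 11/32; 3/8; 1/2; 1]  — 2743/8192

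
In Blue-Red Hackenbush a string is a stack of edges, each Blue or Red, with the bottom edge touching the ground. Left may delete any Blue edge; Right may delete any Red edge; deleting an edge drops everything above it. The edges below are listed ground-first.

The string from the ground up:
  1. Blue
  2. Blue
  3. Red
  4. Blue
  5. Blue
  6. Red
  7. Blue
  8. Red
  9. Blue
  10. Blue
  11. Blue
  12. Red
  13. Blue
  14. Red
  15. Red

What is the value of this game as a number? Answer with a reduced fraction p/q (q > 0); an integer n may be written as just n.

15081/8192

1 of 15 · B · max L 0 · min R +∞ so 1
2 of 15 · BB · max L 1 · min R +∞ so 2
3 of 15 · BBR · max L 1 · min R 2 so 3/2
4 of 15 · BBRB · max L 3/2 · min R 2 so 7/4
5 of 15 · BBRBB · max L 7/4 · min R 2 so 15/8
6 of 15 · BBRBBR · max L 7/4 · min R 15/8 so 29/16
7 of 15 · BBRBBRB · max L 29/16 · min R 15/8 so 59/32
8 of 15 · BBRBBRBR · max L 29/16 · min R 59/32 so 117/64
9 of 15 · BBRBBRBRB · max L 117/64 · min R 59/32 so 235/128
10 of 15 · BBRBBRBRBB · max L 235/128 · min R 59/32 so 471/256
11 of 15 · BBRBBRBRBBB · max L 471/256 · min R 59/32 so 943/512
12 of 15 · BBRBBRBRBBBR · max L 471/256 · min R 943/512 so 1885/1024
13 of 15 · BBRBBRBRBBBRB · max L 1885/1024 · min R 943/512 so 3771/2048
14 of 15 · BBRBBRBRBBBRBR · max L 1885/1024 · min R 3771/2048 so 7541/4096
15 of 15 · BBRBBRBRBBBRBRR · max L 1885/1024 · min R 7541/4096 so 15081/8192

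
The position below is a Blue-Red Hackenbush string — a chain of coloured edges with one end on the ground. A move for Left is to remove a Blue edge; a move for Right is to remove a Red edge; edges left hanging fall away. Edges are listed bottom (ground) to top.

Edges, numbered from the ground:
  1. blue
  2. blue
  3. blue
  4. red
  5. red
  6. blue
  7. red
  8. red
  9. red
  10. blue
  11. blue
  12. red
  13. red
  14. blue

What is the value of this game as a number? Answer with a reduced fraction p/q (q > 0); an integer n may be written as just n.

step 1: add blue to get b; options L={ 0 } R={ (no moves) } = 1
step 2: add blue to get bb; options L={ 0,1 } R={ (no moves) } = 2
step 3: add blue to get bbb; options L={ 0,1,2 } R={ (no moves) } = 3
step 4: add red to get bbbr; options L={ 0,1,2 } R={ 3 } = 5/2
step 5: add red to get bbbrr; options L={ 0,1,2 } R={ 5/2,3 } = 9/4
step 6: add blue to get bbbrrb; options L={ 0,1,2,9/4 } R={ 5/2,3 } = 19/8
step 7: add red to get bbbrrbr; options L={ 0,1,2,9/4 } R={ 19/8,5/2,3 } = 37/16
step 8: add red to get bbbrrbrr; options L={ 0,1,2,9/4 } R={ 37/16,19/8,5/2,3 } = 73/32
step 9: add red to get bbbrrbrrr; options L={ 0,1,2,9/4 } R={ 73/32,37/16,19/8,5/2,3 } = 145/64
step 10: add blue to get bbbrrbrrrb; options L={ 0,1,2,9/4,145/64 } R={ 73/32,37/16,19/8,5/2,3 } = 291/128
step 11: add blue to get bbbrrbrrrbb; options L={ 0,1,2,9/4,145/64,291/128 } R={ 73/32,37/16,19/8,5/2,3 } = 583/256
step 12: add red to get bbbrrbrrrbbr; options L={ 0,1,2,9/4,145/64,291/128 } R={ 583/256,73/32,37/16,19/8,5/2,3 } = 1165/512
step 13: add red to get bbbrrbrrrbbrr; options L={ 0,1,2,9/4,145/64,291/128 } R={ 1165/512,583/256,73/32,37/16,19/8,5/2,3 } = 2329/1024
step 14: add blue to get bbbrrbrrrbbrrb; options L={ 0,1,2,9/4,145/64,291/128,2329/1024 } R={ 1165/512,583/256,73/32,37/16,19/8,5/2,3 } = 4659/2048

4659/2048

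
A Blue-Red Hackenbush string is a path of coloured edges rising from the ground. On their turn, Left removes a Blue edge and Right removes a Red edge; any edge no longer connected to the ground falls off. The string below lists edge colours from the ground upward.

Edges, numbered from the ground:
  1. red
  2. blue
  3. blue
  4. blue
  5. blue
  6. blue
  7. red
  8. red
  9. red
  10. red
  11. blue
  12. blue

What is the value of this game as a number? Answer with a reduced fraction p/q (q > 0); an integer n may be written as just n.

Prefix values for red blue blue blue blue blue red red red red blue blue via {L|R} + simplicity:
r: Left { ∅ }, Right { 0 } = simplest -1
rb: Left { -1 }, Right { 0 } = simplest -1/2
rbb: Left { -1,-1/2 }, Right { 0 } = simplest -1/4
rbbb: Left { -1,-1/2,-1/4 }, Right { 0 } = simplest -1/8
rbbbb: Left { -1,-1/2,-1/4,-1/8 }, Right { 0 } = simplest -1/16
rbbbbb: Left { -1,-1/2,-1/4,-1/8,-1/16 }, Right { 0 } = simplest -1/32
rbbbbbr: Left { -1,-1/2,-1/4,-1/8,-1/16 }, Right { -1/32,0 } = simplest -3/64
rbbbbbrr: Left { -1,-1/2,-1/4,-1/8,-1/16 }, Right { -3/64,-1/32,0 } = simplest -7/128
rbbbbbrrr: Left { -1,-1/2,-1/4,-1/8,-1/16 }, Right { -7/128,-3/64,-1/32,0 } = simplest -15/256
rbbbbbrrrr: Left { -1,-1/2,-1/4,-1/8,-1/16 }, Right { -15/256,-7/128,-3/64,-1/32,0 } = simplest -31/512
rbbbbbrrrrb: Left { -1,-1/2,-1/4,-1/8,-1/16,-31/512 }, Right { -15/256,-7/128,-3/64,-1/32,0 } = simplest -61/1024
rbbbbbrrrrbb: Left { -1,-1/2,-1/4,-1/8,-1/16,-31/512,-61/1024 }, Right { -15/256,-7/128,-3/64,-1/32,0 } = simplest -121/2048

-121/2048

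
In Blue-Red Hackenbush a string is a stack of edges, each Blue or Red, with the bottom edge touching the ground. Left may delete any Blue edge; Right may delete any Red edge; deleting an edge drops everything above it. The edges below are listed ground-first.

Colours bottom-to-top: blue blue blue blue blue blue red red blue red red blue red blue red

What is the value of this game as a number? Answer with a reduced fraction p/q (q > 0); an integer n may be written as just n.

v(b) = { 0 | ∅ } gives 1
v(bb) = { 0, 1 | ∅ } gives 2
v(bbb) = { 0, 1, 2 | ∅ } gives 3
v(bbbb) = { 0, 1, 2, 3 | ∅ } gives 4
v(bbbbb) = { 0, 1, 2, 3, 4 | ∅ } gives 5
v(bbbbbb) = { 0, 1, 2, 3, 4, 5 | ∅ } gives 6
v(bbbbbbr) = { 0, 1, 2, 3, 4, 5 | 6 } gives 11/2
v(bbbbbbrr) = { 0, 1, 2, 3, 4, 5 | 11/2, 6 } gives 21/4
v(bbbbbbrrb) = { 0, 1, 2, 3, 4, 5, 21/4 | 11/2, 6 } gives 43/8
v(bbbbbbrrbr) = { 0, 1, 2, 3, 4, 5, 21/4 | 43/8, 11/2, 6 } gives 85/16
v(bbbbbbrrbrr) = { 0, 1, 2, 3, 4, 5, 21/4 | 85/16, 43/8, 11/2, 6 } gives 169/32
v(bbbbbbrrbrrb) = { 0, 1, 2, 3, 4, 5, 21/4, 169/32 | 85/16, 43/8, 11/2, 6 } gives 339/64
v(bbbbbbrrbrrbr) = { 0, 1, 2, 3, 4, 5, 21/4, 169/32 | 339/64, 85/16, 43/8, 11/2, 6 } gives 677/128
v(bbbbbbrrbrrbrb) = { 0, 1, 2, 3, 4, 5, 21/4, 169/32, 677/128 | 339/64, 85/16, 43/8, 11/2, 6 } gives 1355/256
v(bbbbbbrrbrrbrbr) = { 0, 1, 2, 3, 4, 5, 21/4, 169/32, 677/128 | 1355/256, 339/64, 85/16, 43/8, 11/2, 6 } gives 2709/512

2709/512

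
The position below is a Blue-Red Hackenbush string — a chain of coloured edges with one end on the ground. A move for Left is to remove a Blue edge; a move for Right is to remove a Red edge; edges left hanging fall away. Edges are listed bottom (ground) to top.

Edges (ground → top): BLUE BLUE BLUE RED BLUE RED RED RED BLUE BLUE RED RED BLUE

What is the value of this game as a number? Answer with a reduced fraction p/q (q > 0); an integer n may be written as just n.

Prefix values for BLUE BLUE BLUE RED BLUE RED RED RED BLUE BLUE RED RED BLUE via {L|R} + simplicity:
val(B) = { 0 | ∅ } — 1
val(BB) = { 0 1 | ∅ } — 2
val(BBB) = { 0 1 2 | ∅ } — 3
val(BBBR) = { 0 1 2 | 3 } — 5/2
val(BBBRB) = { 0 1 2 5/2 | 3 } — 11/4
val(BBBRBR) = { 0 1 2 5/2 | 11/4 3 } — 21/8
val(BBBRBRR) = { 0 1 2 5/2 | 21/8 11/4 3 } — 41/16
val(BBBRBRRR) = { 0 1 2 5/2 | 41/16 21/8 11/4 3 } — 81/32
val(BBBRBRRRB) = { 0 1 2 5/2 81/32 | 41/16 21/8 11/4 3 } — 163/64
val(BBBRBRRRBB) = { 0 1 2 5/2 81/32 163/64 | 41/16 21/8 11/4 3 } — 327/128
val(BBBRBRRRBBR) = { 0 1 2 5/2 81/32 163/64 | 327/128 41/16 21/8 11/4 3 } — 653/256
val(BBBRBRRRBBRR) = { 0 1 2 5/2 81/32 163/64 | 653/256 327/128 41/16 21/8 11/4 3 } — 1305/512
val(BBBRBRRRBBRRB) = { 0 1 2 5/2 81/32 163/64 1305/512 | 653/256 327/128 41/16 21/8 11/4 3 } — 2611/1024

2611/1024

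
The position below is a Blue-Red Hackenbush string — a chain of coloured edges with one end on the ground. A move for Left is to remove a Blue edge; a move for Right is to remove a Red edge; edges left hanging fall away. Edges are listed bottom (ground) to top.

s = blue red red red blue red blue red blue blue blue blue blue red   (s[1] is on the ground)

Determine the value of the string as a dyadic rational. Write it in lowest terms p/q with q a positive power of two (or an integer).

Build g(s[:k]) for k = 1..14, string s = blue red red red blue red blue red blue blue blue blue blue red.
edge 1 of 14 (blue): { 0 | · } = 1
edge 2 of 14 (red): { 0 | 1 } = 1/2
edge 3 of 14 (red): { 0 | 1/2, 1 } = 1/4
edge 4 of 14 (red): { 0 | 1/4, 1/2, 1 } = 1/8
edge 5 of 14 (blue): { 0, 1/8 | 1/4, 1/2, 1 } = 3/16
edge 6 of 14 (red): { 0, 1/8 | 3/16, 1/4, 1/2, 1 } = 5/32
edge 7 of 14 (blue): { 0, 1/8, 5/32 | 3/16, 1/4, 1/2, 1 } = 11/64
edge 8 of 14 (red): { 0, 1/8, 5/32 | 11/64, 3/16, 1/4, 1/2, 1 } = 21/128
edge 9 of 14 (blue): { 0, 1/8, 5/32, 21/128 | 11/64, 3/16, 1/4, 1/2, 1 } = 43/256
edge 10 of 14 (blue): { 0, 1/8, 5/32, 21/128, 43/256 | 11/64, 3/16, 1/4, 1/2, 1 } = 87/512
edge 11 of 14 (blue): { 0, 1/8, 5/32, 21/128, 43/256, 87/512 | 11/64, 3/16, 1/4, 1/2, 1 } = 175/1024
edge 12 of 14 (blue): { 0, 1/8, 5/32, 21/128, 43/256, 87/512, 175/1024 | 11/64, 3/16, 1/4, 1/2, 1 } = 351/2048
edge 13 of 14 (blue): { 0, 1/8, 5/32, 21/128, 43/256, 87/512, 175/1024, 351/2048 | 11/64, 3/16, 1/4, 1/2, 1 } = 703/4096
edge 14 of 14 (red): { 0, 1/8, 5/32, 21/128, 43/256, 87/512, 175/1024, 351/2048 | 703/4096, 11/64, 3/16, 1/4, 1/2, 1 } = 1405/8192

1405/8192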